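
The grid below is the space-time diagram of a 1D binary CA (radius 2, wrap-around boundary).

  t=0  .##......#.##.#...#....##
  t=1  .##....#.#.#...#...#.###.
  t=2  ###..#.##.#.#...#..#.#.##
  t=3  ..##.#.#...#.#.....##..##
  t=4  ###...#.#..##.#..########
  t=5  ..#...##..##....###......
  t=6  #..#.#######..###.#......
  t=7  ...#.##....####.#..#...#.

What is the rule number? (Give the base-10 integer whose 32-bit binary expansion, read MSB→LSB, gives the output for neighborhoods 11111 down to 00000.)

852006378

  [31] ##### => .  t=2,i=0
  [30] ####. => .  t=2,i=1
  [29] ###.# => #  t=6,i=16
  [28] ###.. => #  t=1,i=23
  [27] ##.## => .  t=0,i=0
  [26] ##.#. => .  t=0,i=13
  [25] ##..# => #  t=1,i=24
  [24] ##... => .  t=0,i=3
  [23] #.### => #  t=1,i=21
  [22] #.##. => #  t=0,i=1
  [21] #.#.# => .  t=1,i=9
  [20] #.#.. => .  t=0,i=14
  [19] #..## => #  t=1,i=0
  [18] #..#. => .  t=2,i=4
  [17] #...# => .  t=0,i=16
  [16] #.... => .  t=0,i=4
  [15] .#### => #  t=2,i=24
  [14] .###. => .  t=1,i=22
  [13] .##.# => .  t=0,i=12
  [12] .##.. => #  t=0,i=2
  [11] .#.## => .  t=0,i=10
  [10] .#.#. => #  t=1,i=8
  [9] .#..# => .  t=2,i=17
  [8] .#... => #  t=0,i=15
  [7] ..### => #  t=4,i=17
  [6] ..##. => #  t=0,i=23
  [5] ..#.# => #  t=0,i=9
  [4] ..#.. => .  t=0,i=18
  [3] ...## => #  t=0,i=22
  [2] ...#. => .  t=0,i=8
  [1] ....# => #  t=0,i=7
  [0] ..... => .  t=0,i=5
  bits 00110010110010001001010111101010 = 852006378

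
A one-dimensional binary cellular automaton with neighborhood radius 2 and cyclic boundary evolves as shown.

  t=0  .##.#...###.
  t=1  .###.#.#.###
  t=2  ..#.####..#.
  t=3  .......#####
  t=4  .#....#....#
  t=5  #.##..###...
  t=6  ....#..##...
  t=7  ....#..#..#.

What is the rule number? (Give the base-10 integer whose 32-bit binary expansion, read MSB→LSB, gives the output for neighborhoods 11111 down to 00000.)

  [31] ##### => .  t=3,i=9
  [30] ####. => .  t=2,i=6
  [29] ###.# => .  t=1,i=3
  [28] ###.. => #  t=0,i=10
  [27] ##.## => .  t=1,i=0
  [26] ##.#. => #  t=0,i=3
  [25] ##..# => #  t=0,i=11
  [24] ##... => .  t=3,i=0
  [23] #.### => .  t=1,i=1
  [22] #.##. => .  t=5,i=2
  [21] #.#.# => #  t=1,i=5
  [20] #.#.. => .  t=0,i=4
  [19] #..## => .  t=0,i=0
  [18] #..#. => #  t=2,i=9
  [17] #...# => .  t=0,i=6
  [16] #.... => #  t=3,i=1
  [15] .#### => .  t=2,i=5
  [14] .###. => #  t=0,i=9
  [13] .##.# => #  t=0,i=2
  [12] .##.. => .  t=5,i=3
  [11] .#.## => .  t=1,i=8
  [10] .#.#. => #  t=1,i=6
  [9] .#..# => .  t=6,i=5
  [8] .#... => #  t=0,i=5
  [7] ..### => .  t=0,i=8
  [6] ..##. => #  t=0,i=1
  [5] ..#.# => .  t=2,i=2
  [4] ..#.. => #  t=2,i=10
  [3] ...## => #  t=0,i=7
  [2] ...#. => .  t=2,i=1
  [1] ....# => .  t=3,i=5
  [0] ..... => .  t=3,i=2
  bits 00010110001001010110010101011000 = 371549528

371549528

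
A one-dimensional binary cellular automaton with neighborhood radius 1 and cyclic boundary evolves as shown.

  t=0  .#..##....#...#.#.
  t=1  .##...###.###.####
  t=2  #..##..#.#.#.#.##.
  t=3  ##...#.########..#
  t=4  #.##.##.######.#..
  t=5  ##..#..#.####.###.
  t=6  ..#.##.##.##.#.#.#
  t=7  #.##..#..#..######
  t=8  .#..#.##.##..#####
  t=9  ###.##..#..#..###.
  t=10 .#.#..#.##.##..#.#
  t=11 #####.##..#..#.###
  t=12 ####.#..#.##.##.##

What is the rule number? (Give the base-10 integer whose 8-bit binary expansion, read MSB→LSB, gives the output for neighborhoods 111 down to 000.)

  [7] ### => #  t=1,i=7
  [6] ##. => .  t=0,i=5
  [5] #.# => #  t=0,i=15
  [4] #.. => #  t=0,i=2
  [3] .## => .  t=0,i=4
  [2] .#. => #  t=0,i=1
  [1] ..# => .  t=0,i=0
  [0] ... => #  t=0,i=7
  bits 10110101 = 181

181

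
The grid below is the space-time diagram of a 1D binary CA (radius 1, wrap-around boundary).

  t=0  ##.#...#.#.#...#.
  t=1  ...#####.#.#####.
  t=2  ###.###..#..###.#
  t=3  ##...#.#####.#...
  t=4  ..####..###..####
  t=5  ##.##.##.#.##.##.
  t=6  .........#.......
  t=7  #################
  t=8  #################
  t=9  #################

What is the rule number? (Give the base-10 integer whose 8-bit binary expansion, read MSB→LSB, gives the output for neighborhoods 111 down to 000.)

  ###|#  b7=1 t=1,i=4
  ##.|.  b6=0 t=0,i=1
  #.#|.  b5=0 t=0,i=2
  #..|#  b4=1 t=0,i=4
  .##|.  b3=0 t=0,i=0
  .#.|#  b2=1 t=0,i=3
  ..#|#  b1=1 t=0,i=6
  ...|#  b0=1 t=0,i=5
  bits 10010111 = 151

151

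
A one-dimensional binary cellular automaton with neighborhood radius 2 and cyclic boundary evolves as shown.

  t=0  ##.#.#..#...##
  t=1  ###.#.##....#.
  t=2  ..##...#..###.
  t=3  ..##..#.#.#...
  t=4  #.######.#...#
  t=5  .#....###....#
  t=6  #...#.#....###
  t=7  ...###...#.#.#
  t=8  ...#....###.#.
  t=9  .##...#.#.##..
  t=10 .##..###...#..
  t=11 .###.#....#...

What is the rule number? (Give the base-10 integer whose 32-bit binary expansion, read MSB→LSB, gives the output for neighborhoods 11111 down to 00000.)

1845761767

  nb #####: next=.  (t=4,i=4, bit31=0)
  nb ####.: next=#  (t=0,i=0, bit30=1)
  nb ###.#: next=#  (t=0,i=1, bit29=1)
  nb ###..: next=.  (t=2,i=12, bit28=0)
  nb ##.##: next=#  (t=4,i=1, bit27=1)
  nb ##.#.: next=#  (t=0,i=2, bit26=1)
  nb ##..#: next=#  (t=3,i=4, bit25=1)
  nb ##...: next=.  (t=1,i=8, bit24=0)
  nb #.###: next=.  (t=1,i=0, bit23=0)
  nb #.##.: next=.  (t=1,i=6, bit22=0)
  nb #.#.#: next=.  (t=0,i=3, bit21=0)
  nb #.#..: next=.  (t=0,i=5, bit20=0)
  nb #..##: next=.  (t=2,i=9, bit19=0)
  nb #..#.: next=#  (t=0,i=7, bit18=1)
  nb #...#: next=.  (t=0,i=10, bit17=0)
  nb #....: next=.  (t=1,i=9, bit16=0)
  nb .####: next=.  (t=0,i=13, bit15=0)
  nb .###.: next=.  (t=1,i=1, bit14=0)
  nb .##.#: next=.  (t=4,i=0, bit13=0)
  nb .##..: next=#  (t=1,i=7, bit12=1)
  nb .#.##: next=.  (t=1,i=5, bit11=0)
  nb .#.#.: next=#  (t=0,i=4, bit10=1)
  nb .#..#: next=#  (t=0,i=6, bit9=1)
  nb .#...: next=.  (t=0,i=9, bit8=0)
  nb ..###: next=#  (t=0,i=12, bit7=1)
  nb ..##.: next=#  (t=2,i=2, bit6=1)
  nb ..#.#: next=#  (t=1,i=12, bit5=1)
  nb ..#..: next=.  (t=0,i=8, bit4=0)
  nb ...##: next=.  (t=0,i=11, bit3=0)
  nb ...#.: next=#  (t=1,i=11, bit2=1)
  nb ....#: next=#  (t=1,i=10, bit1=1)
  nb .....: next=#  (t=3,i=13, bit0=1)
  bits 01101110000001000001011011100111 = 1845761767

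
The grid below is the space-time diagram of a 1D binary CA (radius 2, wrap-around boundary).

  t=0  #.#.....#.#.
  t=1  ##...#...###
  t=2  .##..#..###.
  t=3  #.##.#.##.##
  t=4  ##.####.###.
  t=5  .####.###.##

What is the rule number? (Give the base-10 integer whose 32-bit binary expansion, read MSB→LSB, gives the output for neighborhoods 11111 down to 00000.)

1068022937

  ##### -> .   bit 31 = 0  t=1,i=11
  ####. -> .   bit 30 = 0  t=1,i=0
  ###.# -> #   bit 29 = 1  t=3,i=0
  ###.. -> #   bit 28 = 1  t=1,i=1
  ##.## -> #   bit 27 = 1  t=3,i=1
  ##.#. -> #   bit 26 = 1  t=3,i=4
  ##..# -> #   bit 25 = 1  t=2,i=3
  ##... -> #   bit 24 = 1  t=1,i=2
  #.### -> #   bit 23 = 1  t=3,i=10
  #.##. -> .   bit 22 = 0  t=3,i=2
  #.#.# -> #   bit 21 = 1  t=0,i=0
  #.#.. -> .   bit 20 = 0  t=0,i=2
  #..## -> #   bit 19 = 1  t=2,i=0
  #..#. -> .   bit 18 = 0  t=2,i=4
  #...# -> .   bit 17 = 0  t=1,i=3
  #.... -> .   bit 16 = 0  t=0,i=4
  .#### -> #   bit 15 = 1  t=1,i=10
  .###. -> .   bit 14 = 0  t=2,i=9
  .##.# -> #   bit 13 = 1  t=3,i=3
  .##.. -> #   bit 12 = 1  t=2,i=2
  .#.## -> #   bit 11 = 1  t=3,i=6
  .#.#. -> #   bit 10 = 1  t=0,i=1
  .#..# -> .   bit 9 = 0  t=2,i=6
  .#... -> .   bit 8 = 0  t=0,i=3
  ..### -> #   bit 7 = 1  t=1,i=9
  ..##. -> .   bit 6 = 0  t=2,i=1
  ..#.# -> .   bit 5 = 0  t=0,i=8
  ..#.. -> #   bit 4 = 1  t=1,i=5
  ...## -> #   bit 3 = 1  t=1,i=8
  ...#. -> .   bit 2 = 0  t=0,i=7
  ....# -> .   bit 1 = 0  t=0,i=6
  ..... -> #   bit 0 = 1  t=0,i=5
  bits 00111111101010001011110010011001 = 1068022937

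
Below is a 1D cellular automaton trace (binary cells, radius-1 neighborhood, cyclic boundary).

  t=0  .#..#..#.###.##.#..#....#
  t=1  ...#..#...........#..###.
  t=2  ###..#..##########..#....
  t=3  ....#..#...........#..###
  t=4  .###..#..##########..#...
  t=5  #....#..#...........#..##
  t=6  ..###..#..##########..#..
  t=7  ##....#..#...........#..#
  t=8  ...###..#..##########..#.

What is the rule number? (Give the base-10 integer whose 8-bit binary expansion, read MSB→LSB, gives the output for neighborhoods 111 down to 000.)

3

  [7] ### => .  t=0,i=10
  [6] ##. => .  t=0,i=11
  [5] #.# => .  t=0,i=0
  [4] #.. => .  t=0,i=2
  [3] .## => .  t=0,i=9
  [2] .#. => .  t=0,i=1
  [1] ..# => #  t=0,i=3
  [0] ... => #  t=0,i=21
  bits 00000011 = 3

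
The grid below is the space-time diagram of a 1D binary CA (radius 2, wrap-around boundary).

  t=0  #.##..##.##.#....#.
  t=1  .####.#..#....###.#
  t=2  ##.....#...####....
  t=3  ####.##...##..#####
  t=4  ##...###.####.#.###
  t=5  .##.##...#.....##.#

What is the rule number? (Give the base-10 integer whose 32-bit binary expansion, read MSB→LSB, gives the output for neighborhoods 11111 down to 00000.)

2478907086

  ##### -> #   bit 31 = 1  t=3,i=0
  ####. -> .   bit 30 = 0  t=1,i=3
  ###.# -> .   bit 29 = 0  t=1,i=4
  ###.. -> #   bit 28 = 1  t=2,i=14
  ##.## -> .   bit 27 = 0  t=0,i=8
  ##.#. -> .   bit 26 = 0  t=0,i=11
  ##..# -> #   bit 25 = 1  t=0,i=4
  ##... -> #   bit 24 = 1  t=2,i=2
  #.### -> #   bit 23 = 1  t=1,i=1
  #.##. -> #   bit 22 = 1  t=0,i=2
  #.#.# -> .   bit 21 = 0  t=0,i=0
  #.#.. -> .   bit 20 = 0  t=0,i=12
  #..## -> .   bit 19 = 0  t=0,i=5
  #..#. -> .   bit 18 = 0  t=1,i=8
  #...# -> .   bit 17 = 0  t=2,i=9
  #.... -> #   bit 16 = 1  t=0,i=14
  .#### -> .   bit 15 = 0  t=1,i=2
  .###. -> .   bit 14 = 0  t=1,i=15
  .##.# -> .   bit 13 = 0  t=0,i=7
  .##.. -> #   bit 12 = 1  t=0,i=3
  .#.## -> #   bit 11 = 1  t=0,i=1
  .#.#. -> #   bit 10 = 1  t=0,i=18
  .#..# -> #   bit 9 = 1  t=1,i=7
  .#... -> .   bit 8 = 0  t=0,i=13
  ..### -> #   bit 7 = 1  t=1,i=14
  ..##. -> #   bit 6 = 1  t=0,i=6
  ..#.# -> .   bit 5 = 0  t=0,i=17
  ..#.. -> .   bit 4 = 0  t=1,i=9
  ...## -> #   bit 3 = 1  t=1,i=13
  ...#. -> #   bit 2 = 1  t=0,i=16
  ....# -> #   bit 1 = 1  t=0,i=15
  ..... -> .   bit 0 = 0  t=2,i=4
  bits 10010011110000010001111011001110 = 2478907086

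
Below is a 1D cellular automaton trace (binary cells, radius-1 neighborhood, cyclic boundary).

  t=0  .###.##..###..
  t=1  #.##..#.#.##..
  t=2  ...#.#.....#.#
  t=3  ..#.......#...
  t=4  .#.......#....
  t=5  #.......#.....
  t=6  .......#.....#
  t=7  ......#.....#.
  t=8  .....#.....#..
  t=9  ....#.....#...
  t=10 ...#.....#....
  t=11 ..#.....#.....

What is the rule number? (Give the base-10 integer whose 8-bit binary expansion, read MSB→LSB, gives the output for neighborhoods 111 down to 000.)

194

  ### -> #   bit 7 = 1  t=0,i=2
  ##. -> #   bit 6 = 1  t=0,i=3
  #.# -> .   bit 5 = 0  t=0,i=4
  #.. -> .   bit 4 = 0  t=0,i=7
  .## -> .   bit 3 = 0  t=0,i=1
  .#. -> .   bit 2 = 0  t=1,i=0
  ..# -> #   bit 1 = 1  t=0,i=0
  ... -> .   bit 0 = 0  t=0,i=13
  bits 11000010 = 194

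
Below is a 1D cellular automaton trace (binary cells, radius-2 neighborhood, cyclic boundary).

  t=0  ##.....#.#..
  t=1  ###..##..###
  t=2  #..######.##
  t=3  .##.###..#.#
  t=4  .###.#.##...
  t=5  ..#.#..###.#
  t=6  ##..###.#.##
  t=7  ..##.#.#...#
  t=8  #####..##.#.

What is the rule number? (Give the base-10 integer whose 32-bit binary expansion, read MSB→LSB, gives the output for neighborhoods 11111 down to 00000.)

2405233478

  #####|#  b31=1 t=1,i=0
  ####.|.  b30=0 t=1,i=1
  ###.#|.  b29=0 t=2,i=8
  ###..|.  b28=0 t=1,i=2
  ##.##|#  b27=1 t=2,i=9
  ##.#.|#  b26=1 t=4,i=4
  ##..#|#  b25=1 t=1,i=3
  ##...|#  b24=1 t=0,i=2
  #.###|.  b23=0 t=2,i=10
  #.##.|#  b22=1 t=3,i=1
  #.#.#|.  b21=0 t=3,i=11
  #.#..|#  b20=1 t=0,i=9
  #..##|#  b19=1 t=0,i=11
  #..#.|#  b18=1 t=3,i=8
  #...#|.  b17=0 t=7,i=9
  #....|.  b16=0 t=0,i=3
  .####|#  b15=1 t=1,i=10
  .###.|#  b14=1 t=2,i=11
  .##.#|#  b13=1 t=3,i=2
  .##..|#  b12=1 t=0,i=1
  .#.##|.  b11=0 t=3,i=0
  .#.#.|.  b10=0 t=0,i=8
  .#..#|#  b9=1 t=0,i=10
  .#...|#  b8=1 t=7,i=8
  ..###|.  b7=0 t=1,i=9
  ..##.|#  b6=1 t=0,i=0
  ..#.#|.  b5=0 t=0,i=7
  ..#..|.  b4=0 t=7,i=11
  ...##|.  b3=0 t=4,i=0
  ...#.|#  b2=1 t=0,i=6
  ....#|#  b1=1 t=0,i=5
  .....|.  b0=0 t=0,i=4
  bits 10001111010111001111001101000110 = 2405233478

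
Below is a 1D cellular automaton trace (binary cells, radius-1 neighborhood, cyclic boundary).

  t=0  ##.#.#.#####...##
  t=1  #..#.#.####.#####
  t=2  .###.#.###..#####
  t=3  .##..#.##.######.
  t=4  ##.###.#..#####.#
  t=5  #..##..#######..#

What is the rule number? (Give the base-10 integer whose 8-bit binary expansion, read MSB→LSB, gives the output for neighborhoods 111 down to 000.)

  ### -> #   bit 7 = 1  t=0,i=0
  ##. -> .   bit 6 = 0  t=0,i=1
  #.# -> .   bit 5 = 0  t=0,i=2
  #.. -> #   bit 4 = 1  t=0,i=12
  .## -> #   bit 3 = 1  t=0,i=7
  .#. -> #   bit 2 = 1  t=0,i=3
  ..# -> #   bit 1 = 1  t=0,i=14
  ... -> #   bit 0 = 1  t=0,i=13
  bits 10011111 = 159

159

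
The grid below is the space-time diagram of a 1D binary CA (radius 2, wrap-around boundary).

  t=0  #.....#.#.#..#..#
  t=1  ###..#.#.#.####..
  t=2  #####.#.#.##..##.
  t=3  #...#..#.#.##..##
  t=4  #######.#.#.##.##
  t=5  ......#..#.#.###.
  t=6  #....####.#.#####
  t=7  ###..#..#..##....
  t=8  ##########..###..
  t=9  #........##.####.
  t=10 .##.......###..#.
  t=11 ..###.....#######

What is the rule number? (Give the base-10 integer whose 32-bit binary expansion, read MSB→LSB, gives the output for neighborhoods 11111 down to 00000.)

  nb #####: next=.  (t=2,i=2, bit31=0)
  nb ####.: next=.  (t=1,i=13, bit30=0)
  nb ###.#: next=#  (t=2,i=4, bit29=1)
  nb ###..: next=#  (t=1,i=2, bit28=1)
  nb ##.##: next=#  (t=2,i=16, bit27=1)
  nb ##.#.: next=.  (t=2,i=5, bit26=0)
  nb ##..#: next=#  (t=1,i=3, bit25=1)
  nb ##...: next=#  (t=0,i=1, bit24=1)
  nb #.###: next=#  (t=1,i=11, bit23=1)
  nb #.##.: next=.  (t=2,i=10, bit22=0)
  nb #.#.#: next=.  (t=0,i=8, bit21=0)
  nb #.#..: next=.  (t=0,i=10, bit20=0)
  nb #..##: next=.  (t=0,i=15, bit19=0)
  nb #..#.: next=#  (t=0,i=12, bit18=1)
  nb #...#: next=#  (t=3,i=2, bit17=1)
  nb #....: next=#  (t=0,i=2, bit16=1)
  nb .####: next=.  (t=1,i=12, bit15=0)
  nb .###.: next=#  (t=1,i=1, bit14=1)
  nb .##.#: next=#  (t=2,i=15, bit13=1)
  nb .##..: next=#  (t=0,i=0, bit12=1)
  nb .#.##: next=#  (t=1,i=10, bit11=1)
  nb .#.#.: next=#  (t=0,i=7, bit10=1)
  nb .#..#: next=#  (t=0,i=11, bit9=1)
  nb .#...: next=#  (t=9,i=1, bit8=1)
  nb ..###: next=#  (t=1,i=0, bit7=1)
  nb ..##.: next=.  (t=0,i=16, bit6=0)
  nb ..#.#: next=.  (t=0,i=6, bit5=0)
  nb ..#..: next=#  (t=0,i=13, bit4=1)
  nb ...##: next=.  (t=6,i=4, bit3=0)
  nb ...#.: next=#  (t=0,i=5, bit2=1)
  nb ....#: next=.  (t=0,i=4, bit1=0)
  nb .....: next=.  (t=0,i=3, bit0=0)
  bits 00111011100001110111111110010100 = 998735764

998735764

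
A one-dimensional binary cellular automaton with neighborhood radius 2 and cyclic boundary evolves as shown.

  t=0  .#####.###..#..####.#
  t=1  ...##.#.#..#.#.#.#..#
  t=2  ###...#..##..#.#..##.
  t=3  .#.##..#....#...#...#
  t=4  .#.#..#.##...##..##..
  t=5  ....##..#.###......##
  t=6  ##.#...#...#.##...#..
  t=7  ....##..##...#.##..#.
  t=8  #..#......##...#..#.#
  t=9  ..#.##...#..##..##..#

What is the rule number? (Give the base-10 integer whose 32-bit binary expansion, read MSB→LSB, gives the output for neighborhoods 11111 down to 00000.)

3378987912

  nb #####: next=#  (t=0,i=3, bit31=1)
  nb ####.: next=#  (t=0,i=4, bit30=1)
  nb ###.#: next=.  (t=0,i=5, bit29=0)
  nb ###..: next=.  (t=0,i=9, bit28=0)
  nb ##.##: next=#  (t=0,i=6, bit27=1)
  nb ##.#.: next=.  (t=0,i=19, bit26=0)
  nb ##..#: next=.  (t=0,i=10, bit25=0)
  nb ##...: next=#  (t=2,i=3, bit24=1)
  nb #.###: next=.  (t=0,i=1, bit23=0)
  nb #.##.: next=#  (t=3,i=3, bit22=1)
  nb #.#.#: next=#  (t=0,i=20, bit21=1)
  nb #.#..: next=.  (t=1,i=8, bit20=0)
  nb #..##: next=.  (t=0,i=14, bit19=0)
  nb #..#.: next=#  (t=0,i=11, bit18=1)
  nb #...#: next=#  (t=1,i=1, bit17=1)
  nb #....: next=#  (t=3,i=9, bit16=1)
  nb .####: next=.  (t=0,i=2, bit15=0)
  nb .###.: next=#  (t=0,i=8, bit14=1)
  nb .##.#: next=.  (t=1,i=4, bit13=0)
  nb .##..: next=.  (t=2,i=10, bit12=0)
  nb .#.##: next=.  (t=0,i=0, bit11=0)
  nb .#.#.: next=.  (t=1,i=7, bit10=0)
  nb .#..#: next=#  (t=0,i=13, bit9=1)
  nb .#...: next=#  (t=1,i=0, bit8=1)
  nb ..###: next=#  (t=0,i=15, bit7=1)
  nb ..##.: next=.  (t=1,i=3, bit6=0)
  nb ..#.#: next=.  (t=1,i=11, bit5=0)
  nb ..#..: next=.  (t=0,i=12, bit4=0)
  nb ...##: next=#  (t=1,i=2, bit3=1)
  nb ...#.: next=.  (t=2,i=5, bit2=0)
  nb ....#: next=.  (t=3,i=10, bit1=0)
  nb .....: next=.  (t=5,i=15, bit0=0)
  bits 11001001011001110100001110001000 = 3378987912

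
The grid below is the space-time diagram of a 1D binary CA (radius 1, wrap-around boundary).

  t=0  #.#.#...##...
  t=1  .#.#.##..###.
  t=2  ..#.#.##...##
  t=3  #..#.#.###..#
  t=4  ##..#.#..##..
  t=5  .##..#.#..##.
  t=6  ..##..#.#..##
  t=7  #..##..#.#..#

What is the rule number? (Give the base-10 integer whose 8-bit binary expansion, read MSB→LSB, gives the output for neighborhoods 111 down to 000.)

  nb ###: next=.  (t=1,i=10, bit7=0)
  nb ##.: next=#  (t=0,i=9, bit6=1)
  nb #.#: next=#  (t=0,i=1, bit5=1)
  nb #..: next=#  (t=0,i=5, bit4=1)
  nb .##: next=.  (t=0,i=8, bit3=0)
  nb .#.: next=.  (t=0,i=0, bit2=0)
  nb ..#: next=.  (t=0,i=7, bit1=0)
  nb ...: next=#  (t=0,i=6, bit0=1)
  bits 01110001 = 113

113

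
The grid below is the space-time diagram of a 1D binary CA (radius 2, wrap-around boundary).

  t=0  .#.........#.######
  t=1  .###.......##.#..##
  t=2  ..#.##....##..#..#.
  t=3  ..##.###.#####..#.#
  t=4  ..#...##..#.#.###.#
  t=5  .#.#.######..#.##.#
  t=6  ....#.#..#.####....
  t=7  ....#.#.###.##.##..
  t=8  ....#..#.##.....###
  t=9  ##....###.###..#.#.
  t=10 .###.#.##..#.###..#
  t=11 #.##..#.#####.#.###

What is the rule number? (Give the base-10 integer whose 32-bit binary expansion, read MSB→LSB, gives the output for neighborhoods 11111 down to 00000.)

1662376296

  ##### -> .   bit 31 = 0  t=0,i=15
  ####. -> #   bit 30 = 1  t=0,i=17
  ###.# -> #   bit 29 = 1  t=0,i=18
  ###.. -> .   bit 28 = 0  t=1,i=3
  ##.## -> .   bit 27 = 0  t=1,i=0
  ##.#. -> .   bit 26 = 0  t=0,i=0
  ##..# -> #   bit 25 = 1  t=2,i=12
  ##... -> #   bit 24 = 1  t=1,i=4
  #.### -> .   bit 23 = 0  t=0,i=13
  #.##. -> .   bit 22 = 0  t=2,i=4
  #.#.# -> .   bit 21 = 0  t=4,i=12
  #.#.. -> #   bit 20 = 1  t=0,i=1
  #..## -> .   bit 19 = 0  t=1,i=16
  #..#. -> #   bit 18 = 1  t=2,i=13
  #...# -> .   bit 17 = 0  t=2,i=0
  #.... -> #   bit 16 = 1  t=0,i=3
  .#### -> #   bit 15 = 1  t=0,i=14
  .###. -> #   bit 14 = 1  t=1,i=2
  .##.# -> .   bit 13 = 0  t=1,i=12
  .##.. -> #   bit 12 = 1  t=2,i=5
  .#.## -> #   bit 11 = 1  t=0,i=12
  .#.#. -> .   bit 10 = 0  t=3,i=17
  .#..# -> .   bit 9 = 0  t=1,i=15
  .#... -> #   bit 8 = 1  t=0,i=2
  ..### -> .   bit 7 = 0  t=8,i=16
  ..##. -> #   bit 6 = 1  t=1,i=11
  ..#.# -> #   bit 5 = 1  t=0,i=11
  ..#.. -> .   bit 4 = 0  t=2,i=14
  ...## -> #   bit 3 = 1  t=1,i=10
  ...#. -> .   bit 2 = 0  t=0,i=10
  ....# -> .   bit 1 = 0  t=0,i=9
  ..... -> .   bit 0 = 0  t=0,i=4
  bits 01100011000101011101100101101000 = 1662376296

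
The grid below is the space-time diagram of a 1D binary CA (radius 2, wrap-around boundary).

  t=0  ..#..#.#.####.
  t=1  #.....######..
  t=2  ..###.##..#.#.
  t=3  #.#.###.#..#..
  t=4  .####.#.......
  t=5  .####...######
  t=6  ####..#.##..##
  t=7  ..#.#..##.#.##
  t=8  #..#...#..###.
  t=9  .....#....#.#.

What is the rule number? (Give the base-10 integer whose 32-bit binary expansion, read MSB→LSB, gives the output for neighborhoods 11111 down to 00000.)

1793297603

  #####|.  b31=0 t=1,i=8
  ####.|#  b30=1 t=0,i=11
  ###.#|#  b29=1 t=2,i=4
  ###..|.  b28=0 t=0,i=12
  ##.##|#  b27=1 t=2,i=5
  ##.#.|.  b26=0 t=3,i=7
  ##..#|#  b25=1 t=1,i=12
  ##...|.  b24=0 t=0,i=13
  #.###|#  b23=1 t=0,i=9
  #.##.|#  b22=1 t=2,i=6
  #.#.#|#  b21=1 t=0,i=7
  #.#..|.  b20=0 t=2,i=12
  #..##|.  b19=0 t=6,i=11
  #..#.|.  b18=0 t=0,i=4
  #...#|#  b17=1 t=0,i=0
  #....|#  b16=1 t=1,i=2
  .####|#  b15=1 t=0,i=10
  .###.|.  b14=0 t=2,i=3
  .##.#|.  b13=0 t=7,i=8
  .##..|.  b12=0 t=2,i=7
  .#.##|#  b11=1 t=0,i=8
  .#.#.|#  b10=1 t=0,i=6
  .#..#|.  b9=0 t=0,i=3
  .#...|.  b8=0 t=1,i=1
  ..###|#  b7=1 t=1,i=6
  ..##.|#  b6=1 t=7,i=7
  ..#.#|.  b5=0 t=0,i=5
  ..#..|.  b4=0 t=0,i=2
  ...##|.  b3=0 t=1,i=5
  ...#.|.  b2=0 t=0,i=1
  ....#|#  b1=1 t=1,i=4
  .....|#  b0=1 t=1,i=3
  bits 01101010111000111000110011000011 = 1793297603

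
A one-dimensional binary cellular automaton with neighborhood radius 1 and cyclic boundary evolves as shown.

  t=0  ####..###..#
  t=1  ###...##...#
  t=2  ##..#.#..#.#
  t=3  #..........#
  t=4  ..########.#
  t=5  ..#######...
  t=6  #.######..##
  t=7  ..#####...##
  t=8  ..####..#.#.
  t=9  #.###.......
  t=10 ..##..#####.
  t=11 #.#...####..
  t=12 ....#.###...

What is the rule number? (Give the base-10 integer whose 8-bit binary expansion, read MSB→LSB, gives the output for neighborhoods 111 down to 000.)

137

  [7] ### => #  t=0,i=0
  [6] ##. => .  t=0,i=3
  [5] #.# => .  t=2,i=5
  [4] #.. => .  t=0,i=4
  [3] .## => #  t=0,i=6
  [2] .#. => .  t=2,i=4
  [1] ..# => .  t=0,i=5
  [0] ... => #  t=1,i=4
  bits 10001001 = 137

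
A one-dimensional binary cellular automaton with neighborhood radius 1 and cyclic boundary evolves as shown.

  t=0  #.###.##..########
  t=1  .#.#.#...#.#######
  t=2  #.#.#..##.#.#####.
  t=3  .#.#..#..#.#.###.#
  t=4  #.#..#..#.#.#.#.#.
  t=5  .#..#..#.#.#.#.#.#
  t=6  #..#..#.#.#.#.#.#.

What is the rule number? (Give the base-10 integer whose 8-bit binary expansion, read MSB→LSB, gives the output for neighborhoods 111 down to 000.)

163

  nb ###: next=#  (t=0,i=3, bit7=1)
  nb ##.: next=.  (t=0,i=0, bit6=0)
  nb #.#: next=#  (t=0,i=1, bit5=1)
  nb #..: next=.  (t=0,i=8, bit4=0)
  nb .##: next=.  (t=0,i=2, bit3=0)
  nb .#.: next=.  (t=1,i=1, bit2=0)
  nb ..#: next=#  (t=0,i=9, bit1=1)
  nb ...: next=#  (t=1,i=7, bit0=1)
  bits 10100011 = 163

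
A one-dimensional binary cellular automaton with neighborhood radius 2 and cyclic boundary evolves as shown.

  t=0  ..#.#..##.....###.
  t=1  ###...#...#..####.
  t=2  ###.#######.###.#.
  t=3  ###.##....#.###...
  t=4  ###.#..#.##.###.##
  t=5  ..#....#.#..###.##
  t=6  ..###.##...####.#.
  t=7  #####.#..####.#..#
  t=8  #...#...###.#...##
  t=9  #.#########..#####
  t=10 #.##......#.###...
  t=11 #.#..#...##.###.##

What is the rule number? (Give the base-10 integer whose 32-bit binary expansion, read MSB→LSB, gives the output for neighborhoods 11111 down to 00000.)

  [31] ##### => .  t=2,i=6
  [30] ####. => .  t=1,i=15
  [29] ###.# => #  t=1,i=16
  [28] ###.. => #  t=0,i=16
  [27] ##.## => .  t=1,i=17
  [26] ##.#. => .  t=2,i=15
  [25] ##..# => .  t=5,i=0
  [24] ##... => .  t=0,i=9
  [23] #.### => #  t=1,i=0
  [22] #.##. => #  t=3,i=4
  [21] #.#.# => .  t=2,i=16
  [20] #.#.. => .  t=0,i=4
  [19] #..## => #  t=0,i=6
  [18] #..#. => .  t=4,i=6
  [17] #...# => #  t=0,i=0
  [16] #.... => #  t=0,i=10
  [15] .#### => #  t=1,i=14
  [14] .###. => #  t=0,i=15
  [13] .##.# => .  t=4,i=10
  [12] .##.. => .  t=0,i=8
  [11] .#.## => .  t=2,i=17
  [10] .#.#. => .  t=0,i=3
  [9] .#..# => .  t=0,i=5
  [8] .#... => #  t=1,i=7
  [7] ..### => #  t=0,i=14
  [6] ..##. => .  t=0,i=7
  [5] ..#.# => #  t=0,i=2
  [4] ..#.. => #  t=1,i=6
  [3] ...## => #  t=0,i=13
  [2] ...#. => #  t=0,i=1
  [1] ....# => .  t=0,i=12
  [0] ..... => .  t=0,i=11
  bits 00110000110010111100000110111100 = 818659772

818659772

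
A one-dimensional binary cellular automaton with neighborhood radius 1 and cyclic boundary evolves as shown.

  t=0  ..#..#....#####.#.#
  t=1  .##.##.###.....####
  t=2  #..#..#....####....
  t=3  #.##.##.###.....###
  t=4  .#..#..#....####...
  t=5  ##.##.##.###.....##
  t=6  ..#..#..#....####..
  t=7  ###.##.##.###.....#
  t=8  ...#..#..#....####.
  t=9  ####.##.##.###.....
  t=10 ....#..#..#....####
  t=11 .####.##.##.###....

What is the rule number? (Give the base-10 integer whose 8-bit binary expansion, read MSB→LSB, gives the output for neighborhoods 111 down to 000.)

  ### -> .   bit 7 = 0  t=0,i=11
  ##. -> .   bit 6 = 0  t=0,i=14
  #.# -> #   bit 5 = 1  t=0,i=15
  #.. -> .   bit 4 = 0  t=0,i=0
  .## -> .   bit 3 = 0  t=0,i=10
  .#. -> #   bit 2 = 1  t=0,i=2
  ..# -> #   bit 1 = 1  t=0,i=1
  ... -> #   bit 0 = 1  t=0,i=7
  bits 00100111 = 39

39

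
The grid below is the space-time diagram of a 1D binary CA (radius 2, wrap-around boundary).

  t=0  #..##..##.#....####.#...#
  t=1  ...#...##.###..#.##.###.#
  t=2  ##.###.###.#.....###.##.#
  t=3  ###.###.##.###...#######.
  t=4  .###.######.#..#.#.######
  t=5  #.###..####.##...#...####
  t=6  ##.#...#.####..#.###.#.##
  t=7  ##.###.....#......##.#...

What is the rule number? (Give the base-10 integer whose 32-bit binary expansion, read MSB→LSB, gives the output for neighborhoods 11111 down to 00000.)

  ##### -> #   bit 31 = 1  t=3,i=19
  ####. -> #   bit 30 = 1  t=0,i=17
  ###.# -> #   bit 29 = 1  t=0,i=18
  ###.. -> .   bit 28 = 0  t=1,i=12
  ##.## -> #   bit 27 = 1  t=1,i=9
  ##.#. -> .   bit 26 = 0  t=0,i=9
  ##..# -> .   bit 25 = 0  t=0,i=1
  ##... -> .   bit 24 = 0  t=3,i=14
  #.### -> .   bit 23 = 0  t=1,i=10
  #.##. -> #   bit 22 = 1  t=1,i=17
  #.#.# -> #   bit 21 = 1  t=4,i=17
  #.#.. -> #   bit 20 = 1  t=0,i=10
  #..## -> .   bit 19 = 0  t=0,i=2
  #..#. -> .   bit 18 = 0  t=1,i=14
  #...# -> #   bit 17 = 1  t=0,i=22
  #.... -> #   bit 16 = 1  t=0,i=12
  .#### -> .   bit 15 = 0  t=0,i=16
  .###. -> #   bit 14 = 1  t=1,i=11
  .##.# -> #   bit 13 = 1  t=0,i=8
  .##.. -> .   bit 12 = 0  t=0,i=0
  .#.## -> .   bit 11 = 0  t=1,i=16
  .#.#. -> .   bit 10 = 0  t=4,i=16
  .#..# -> #   bit 9 = 1  t=4,i=13
  .#... -> #   bit 8 = 1  t=0,i=11
  ..### -> #   bit 7 = 1  t=0,i=15
  ..##. -> #   bit 6 = 1  t=0,i=3
  ..#.# -> .   bit 5 = 0  t=1,i=15
  ..#.. -> #   bit 4 = 1  t=1,i=3
  ...## -> .   bit 3 = 0  t=0,i=14
  ...#. -> .   bit 2 = 0  t=1,i=2
  ....# -> .   bit 1 = 0  t=0,i=13
  ..... -> .   bit 0 = 0  t=2,i=14
  bits 11101000011100110110001111010000 = 3899876304

3899876304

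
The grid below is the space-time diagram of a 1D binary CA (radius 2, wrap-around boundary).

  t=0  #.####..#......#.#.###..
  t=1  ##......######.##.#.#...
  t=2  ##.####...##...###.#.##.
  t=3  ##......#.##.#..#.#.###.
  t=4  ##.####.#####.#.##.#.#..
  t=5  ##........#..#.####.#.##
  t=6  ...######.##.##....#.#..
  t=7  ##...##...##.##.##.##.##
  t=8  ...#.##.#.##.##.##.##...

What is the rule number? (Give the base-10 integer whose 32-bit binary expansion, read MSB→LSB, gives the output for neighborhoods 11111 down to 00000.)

2219540339

  ##### -> #   bit 31 = 1  t=1,i=10
  ####. -> .   bit 30 = 0  t=0,i=4
  ###.# -> .   bit 29 = 0  t=1,i=13
  ###.. -> .   bit 28 = 0  t=0,i=5
  ##.## -> .   bit 27 = 0  t=1,i=14
  ##.#. -> #   bit 26 = 1  t=1,i=17
  ##..# -> .   bit 25 = 0  t=0,i=6
  ##... -> .   bit 24 = 0  t=1,i=2
  #.### -> .   bit 23 = 0  t=0,i=2
  #.##. -> #   bit 22 = 1  t=1,i=15
  #.#.# -> .   bit 21 = 0  t=0,i=17
  #.#.. -> .   bit 20 = 0  t=1,i=20
  #..## -> #   bit 19 = 1  t=4,i=23
  #..#. -> .   bit 18 = 0  t=0,i=7
  #...# -> #   bit 17 = 1  t=1,i=22
  #.... -> #   bit 16 = 1  t=0,i=10
  .#### -> .   bit 15 = 0  t=0,i=3
  .###. -> #   bit 14 = 1  t=0,i=20
  .##.# -> #   bit 13 = 1  t=1,i=16
  .##.. -> #   bit 12 = 1  t=1,i=1
  .#.## -> #   bit 11 = 1  t=0,i=1
  .#.#. -> #   bit 10 = 1  t=0,i=16
  .#..# -> #   bit 9 = 1  t=3,i=14
  .#... -> #   bit 8 = 1  t=0,i=9
  ..### -> .   bit 7 = 0  t=1,i=8
  ..##. -> #   bit 6 = 1  t=1,i=0
  ..#.# -> #   bit 5 = 1  t=0,i=0
  ..#.. -> #   bit 4 = 1  t=0,i=8
  ...## -> .   bit 3 = 0  t=1,i=7
  ...#. -> .   bit 2 = 0  t=0,i=14
  ....# -> #   bit 1 = 1  t=0,i=13
  ..... -> #   bit 0 = 1  t=0,i=11
  bits 10000100010010110111111101110011 = 2219540339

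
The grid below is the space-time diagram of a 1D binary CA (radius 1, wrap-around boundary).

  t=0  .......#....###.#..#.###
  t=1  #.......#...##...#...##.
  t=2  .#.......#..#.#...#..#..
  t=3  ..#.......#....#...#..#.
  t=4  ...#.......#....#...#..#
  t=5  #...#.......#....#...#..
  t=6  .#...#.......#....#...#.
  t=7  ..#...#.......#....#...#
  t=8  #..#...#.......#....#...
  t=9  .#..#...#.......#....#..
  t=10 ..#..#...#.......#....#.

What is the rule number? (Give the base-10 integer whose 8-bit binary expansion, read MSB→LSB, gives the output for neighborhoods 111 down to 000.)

  [7] ### => #  t=0,i=13
  [6] ##. => .  t=0,i=14
  [5] #.# => .  t=0,i=15
  [4] #.. => #  t=0,i=0
  [3] .## => #  t=0,i=12
  [2] .#. => .  t=0,i=7
  [1] ..# => .  t=0,i=6
  [0] ... => .  t=0,i=1
  bits 10011000 = 152

152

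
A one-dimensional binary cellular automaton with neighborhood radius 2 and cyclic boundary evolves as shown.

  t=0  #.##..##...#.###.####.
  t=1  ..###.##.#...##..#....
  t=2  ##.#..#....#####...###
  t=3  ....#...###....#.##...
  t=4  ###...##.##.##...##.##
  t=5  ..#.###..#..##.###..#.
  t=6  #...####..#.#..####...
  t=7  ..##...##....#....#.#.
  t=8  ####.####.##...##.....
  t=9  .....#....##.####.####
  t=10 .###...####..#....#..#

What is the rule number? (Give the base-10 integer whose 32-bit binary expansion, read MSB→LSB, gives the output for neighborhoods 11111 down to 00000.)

314790475

  #####|.  b31=0 t=2,i=13
  ####.|.  b30=0 t=0,i=19
  ###.#|.  b29=0 t=0,i=15
  ###..|#  b28=1 t=2,i=15
  ##.##|.  b27=0 t=0,i=16
  ##.#.|.  b26=0 t=0,i=21
  ##..#|#  b25=1 t=0,i=4
  ##...|.  b24=0 t=0,i=8
  #.###|#  b23=1 t=0,i=13
  #.##.|#  b22=1 t=0,i=2
  #.#.#|.  b21=0 t=0,i=0
  #.#..|.  b20=0 t=1,i=9
  #..##|.  b19=0 t=0,i=5
  #..#.|.  b18=0 t=1,i=16
  #...#|#  b17=1 t=0,i=9
  #....|#  b16=1 t=1,i=19
  .####|.  b15=0 t=0,i=18
  .###.|#  b14=1 t=0,i=14
  .##.#|.  b13=0 t=1,i=7
  .##..|#  b12=1 t=0,i=3
  .#.##|.  b11=0 t=0,i=1
  .#.#.|.  b10=0 t=6,i=11
  .#..#|#  b9=1 t=2,i=4
  .#...|.  b8=0 t=1,i=10
  ..###|.  b7=0 t=1,i=2
  ..##.|#  b6=1 t=0,i=6
  ..#.#|.  b5=0 t=0,i=11
  ..#..|.  b4=0 t=1,i=17
  ...##|#  b3=1 t=1,i=1
  ...#.|.  b2=0 t=0,i=10
  ....#|#  b1=1 t=1,i=0
  .....|#  b0=1 t=1,i=20
  bits 00010010110000110101001001001011 = 314790475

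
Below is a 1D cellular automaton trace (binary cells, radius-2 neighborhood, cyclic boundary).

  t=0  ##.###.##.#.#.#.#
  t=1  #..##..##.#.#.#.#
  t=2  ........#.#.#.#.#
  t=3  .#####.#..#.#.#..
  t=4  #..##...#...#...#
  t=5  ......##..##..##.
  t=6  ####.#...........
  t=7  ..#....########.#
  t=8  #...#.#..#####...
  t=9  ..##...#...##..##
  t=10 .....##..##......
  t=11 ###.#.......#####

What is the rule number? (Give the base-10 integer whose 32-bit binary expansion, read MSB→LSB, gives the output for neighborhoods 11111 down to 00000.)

3236127245

  ##### -> #   bit 31 = 1  t=3,i=3
  ####. -> #   bit 30 = 1  t=3,i=4
  ###.# -> .   bit 29 = 0  t=0,i=1
  ###.. -> .   bit 28 = 0  t=8,i=13
  ##.## -> .   bit 27 = 0  t=0,i=2
  ##.#. -> .   bit 26 = 0  t=0,i=9
  ##..# -> .   bit 25 = 0  t=1,i=1
  ##... -> .   bit 24 = 0  t=4,i=5
  #.### -> #   bit 23 = 1  t=0,i=3
  #.##. -> #   bit 22 = 1  t=0,i=7
  #.#.# -> #   bit 21 = 1  t=0,i=10
  #.#.. -> .   bit 20 = 0  t=2,i=16
  #..## -> .   bit 19 = 0  t=1,i=2
  #..#. -> .   bit 18 = 0  t=3,i=9
  #...# -> #   bit 17 = 1  t=3,i=16
  #.... -> #   bit 16 = 1  t=2,i=1
  .#### -> .   bit 15 = 0  t=3,i=2
  .###. -> #   bit 14 = 1  t=0,i=0
  .##.# -> #   bit 13 = 1  t=0,i=8
  .##.. -> .   bit 12 = 0  t=1,i=0
  .#.## -> .   bit 11 = 0  t=0,i=15
  .#.#. -> .   bit 10 = 0  t=0,i=11
  .#..# -> #   bit 9 = 1  t=3,i=8
  .#... -> .   bit 8 = 0  t=2,i=0
  ..### -> .   bit 7 = 0  t=3,i=1
  ..##. -> .   bit 6 = 0  t=1,i=3
  ..#.# -> .   bit 5 = 0  t=2,i=8
  ..#.. -> .   bit 4 = 0  t=4,i=8
  ...## -> #   bit 3 = 1  t=3,i=0
  ...#. -> #   bit 2 = 1  t=2,i=7
  ....# -> .   bit 1 = 0  t=2,i=6
  ..... -> #   bit 0 = 1  t=2,i=2
  bits 11000000111000110110001000001101 = 3236127245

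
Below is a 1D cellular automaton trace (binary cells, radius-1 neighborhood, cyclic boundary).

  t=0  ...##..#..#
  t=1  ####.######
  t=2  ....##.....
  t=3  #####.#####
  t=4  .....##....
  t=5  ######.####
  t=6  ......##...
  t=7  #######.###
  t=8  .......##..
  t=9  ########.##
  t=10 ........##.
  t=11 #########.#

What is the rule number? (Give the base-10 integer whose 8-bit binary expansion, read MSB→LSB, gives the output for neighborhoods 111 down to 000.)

  ###|.  b7=0 t=1,i=0
  ##.|.  b6=0 t=0,i=4
  #.#|#  b5=1 t=1,i=4
  #..|#  b4=1 t=0,i=0
  .##|#  b3=1 t=0,i=3
  .#.|#  b2=1 t=0,i=7
  ..#|#  b1=1 t=0,i=2
  ...|#  b0=1 t=0,i=1
  bits 00111111 = 63

63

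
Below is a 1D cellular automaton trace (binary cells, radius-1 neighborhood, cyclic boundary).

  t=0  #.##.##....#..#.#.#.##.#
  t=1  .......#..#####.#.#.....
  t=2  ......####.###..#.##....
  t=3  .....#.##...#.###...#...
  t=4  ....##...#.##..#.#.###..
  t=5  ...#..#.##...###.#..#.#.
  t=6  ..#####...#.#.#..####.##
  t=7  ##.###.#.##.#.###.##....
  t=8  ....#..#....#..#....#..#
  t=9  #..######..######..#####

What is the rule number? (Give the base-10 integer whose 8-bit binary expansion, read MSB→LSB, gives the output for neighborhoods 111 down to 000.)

150

  ### -> #   bit 7 = 1  t=1,i=11
  ##. -> .   bit 6 = 0  t=0,i=0
  #.# -> .   bit 5 = 0  t=0,i=1
  #.. -> #   bit 4 = 1  t=0,i=7
  .## -> .   bit 3 = 0  t=0,i=2
  .#. -> #   bit 2 = 1  t=0,i=11
  ..# -> #   bit 1 = 1  t=0,i=10
  ... -> .   bit 0 = 0  t=0,i=8
  bits 10010110 = 150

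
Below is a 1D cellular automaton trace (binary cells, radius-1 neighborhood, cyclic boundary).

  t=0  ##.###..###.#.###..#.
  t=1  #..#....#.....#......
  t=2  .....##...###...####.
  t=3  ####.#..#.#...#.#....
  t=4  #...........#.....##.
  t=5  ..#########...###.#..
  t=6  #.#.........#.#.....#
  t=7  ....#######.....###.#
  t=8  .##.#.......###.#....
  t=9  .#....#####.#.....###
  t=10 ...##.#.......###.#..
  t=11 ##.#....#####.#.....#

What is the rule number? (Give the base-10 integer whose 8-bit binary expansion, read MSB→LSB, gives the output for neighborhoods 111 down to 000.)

9

  [7] ### => .  t=0,i=4
  [6] ##. => .  t=0,i=1
  [5] #.# => .  t=0,i=2
  [4] #.. => .  t=0,i=6
  [3] .## => #  t=0,i=0
  [2] .#. => .  t=0,i=12
  [1] ..# => .  t=0,i=7
  [0] ... => #  t=1,i=5
  bits 00001001 = 9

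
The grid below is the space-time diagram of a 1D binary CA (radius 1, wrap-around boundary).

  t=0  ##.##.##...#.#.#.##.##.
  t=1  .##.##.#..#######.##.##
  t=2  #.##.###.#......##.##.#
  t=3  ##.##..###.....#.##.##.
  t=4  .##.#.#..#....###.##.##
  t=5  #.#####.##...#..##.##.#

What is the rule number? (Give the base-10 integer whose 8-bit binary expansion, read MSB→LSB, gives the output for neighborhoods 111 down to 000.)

102

  ###|.  b7=0 t=1,i=11
  ##.|#  b6=1 t=0,i=1
  #.#|#  b5=1 t=0,i=2
  #..|.  b4=0 t=0,i=8
  .##|.  b3=0 t=0,i=0
  .#.|#  b2=1 t=0,i=11
  ..#|#  b1=1 t=0,i=10
  ...|.  b0=0 t=0,i=9
  bits 01100110 = 102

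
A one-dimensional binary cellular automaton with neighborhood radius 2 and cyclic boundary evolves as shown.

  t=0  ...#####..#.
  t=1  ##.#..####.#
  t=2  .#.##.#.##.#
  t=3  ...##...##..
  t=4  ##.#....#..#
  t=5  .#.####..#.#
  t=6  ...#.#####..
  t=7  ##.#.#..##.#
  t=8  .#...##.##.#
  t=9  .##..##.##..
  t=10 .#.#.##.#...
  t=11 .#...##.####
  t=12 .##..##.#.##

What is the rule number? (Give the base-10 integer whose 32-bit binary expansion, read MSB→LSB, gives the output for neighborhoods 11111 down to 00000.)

1926570979

  ##### -> .   bit 31 = 0  t=0,i=5
  ####. -> #   bit 30 = 1  t=0,i=6
  ###.# -> #   bit 29 = 1  t=1,i=1
  ###.. -> #   bit 28 = 1  t=0,i=7
  ##.## -> .   bit 27 = 0  t=1,i=10
  ##.#. -> .   bit 26 = 0  t=1,i=2
  ##..# -> #   bit 25 = 1  t=0,i=8
  ##... -> .   bit 24 = 0  t=3,i=5
  #.### -> #   bit 23 = 1  t=1,i=11
  #.##. -> #   bit 22 = 1  t=2,i=3
  #.#.# -> .   bit 21 = 0  t=2,i=1
  #.#.. -> #   bit 20 = 1  t=1,i=3
  #..## -> .   bit 19 = 0  t=1,i=5
  #..#. -> #   bit 18 = 1  t=0,i=9
  #...# -> .   bit 17 = 0  t=3,i=6
  #.... -> #   bit 16 = 1  t=0,i=0
  .#### -> .   bit 15 = 0  t=0,i=4
  .###. -> .   bit 14 = 0  t=1,i=0
  .##.# -> #   bit 13 = 1  t=2,i=4
  .##.. -> .   bit 12 = 0  t=3,i=4
  .#.## -> .   bit 11 = 0  t=2,i=2
  .#.#. -> .   bit 10 = 0  t=2,i=0
  .#..# -> #   bit 9 = 1  t=1,i=4
  .#... -> #   bit 8 = 1  t=0,i=11
  ..### -> #   bit 7 = 1  t=0,i=3
  ..##. -> #   bit 6 = 1  t=3,i=3
  ..#.# -> #   bit 5 = 1  t=5,i=9
  ..#.. -> .   bit 4 = 0  t=0,i=10
  ...## -> .   bit 3 = 0  t=0,i=2
  ...#. -> .   bit 2 = 0  t=4,i=7
  ....# -> #   bit 1 = 1  t=0,i=1
  ..... -> #   bit 0 = 1  t=3,i=0
  bits 01110010110101010010001111100011 = 1926570979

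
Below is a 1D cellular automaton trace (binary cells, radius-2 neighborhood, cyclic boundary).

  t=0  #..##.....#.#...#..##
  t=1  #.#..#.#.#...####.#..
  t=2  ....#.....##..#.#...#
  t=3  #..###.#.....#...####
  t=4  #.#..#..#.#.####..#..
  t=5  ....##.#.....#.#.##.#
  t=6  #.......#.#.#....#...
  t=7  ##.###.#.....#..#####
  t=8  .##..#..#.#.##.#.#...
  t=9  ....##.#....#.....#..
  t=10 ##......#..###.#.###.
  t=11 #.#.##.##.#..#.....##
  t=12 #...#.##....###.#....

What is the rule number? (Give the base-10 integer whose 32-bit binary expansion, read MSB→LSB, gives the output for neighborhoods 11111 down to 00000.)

961446165

  [31] ##### => .  t=3,i=19
  [30] ####. => .  t=1,i=15
  [29] ###.# => #  t=1,i=16
  [28] ###.. => #  t=0,i=0
  [27] ##.## => #  t=7,i=2
  [26] ##.#. => .  t=1,i=17
  [25] ##..# => .  t=0,i=1
  [24] ##... => #  t=0,i=5
  [23] #.### => .  t=4,i=12
  [22] #.##. => #  t=5,i=17
  [21] #.#.# => .  t=1,i=7
  [20] #.#.. => .  t=0,i=12
  [19] #..## => #  t=0,i=2
  [18] #..#. => #  t=1,i=4
  [17] #...# => #  t=0,i=14
  [16] #.... => .  t=0,i=6
  [15] .#### => #  t=1,i=14
  [14] .###. => .  t=0,i=20
  [13] .##.# => .  t=5,i=5
  [12] .##.. => .  t=0,i=4
  [11] .#.## => .  t=4,i=11
  [10] .#.#. => .  t=0,i=11
  [9] .#..# => .  t=0,i=17
  [8] .#... => #  t=0,i=13
  [7] ..### => .  t=0,i=19
  [6] ..##. => .  t=0,i=3
  [5] ..#.# => .  t=0,i=10
  [4] ..#.. => #  t=0,i=16
  [3] ...## => .  t=1,i=12
  [2] ...#. => #  t=0,i=9
  [1] ....# => .  t=0,i=8
  [0] ..... => #  t=0,i=7
  bits 00111001010011101000000100010101 = 961446165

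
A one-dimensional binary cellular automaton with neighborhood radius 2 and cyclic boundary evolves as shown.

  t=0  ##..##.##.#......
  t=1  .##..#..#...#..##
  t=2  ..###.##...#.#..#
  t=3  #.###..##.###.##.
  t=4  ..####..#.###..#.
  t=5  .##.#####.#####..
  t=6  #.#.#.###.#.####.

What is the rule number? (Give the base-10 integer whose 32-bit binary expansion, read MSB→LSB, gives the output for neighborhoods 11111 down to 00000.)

  #####|#  b31=1 t=5,i=6
  ####.|#  b30=1 t=4,i=4
  ###.#|#  b29=1 t=2,i=4
  ###..|#  b28=1 t=3,i=4
  ##.##|.  b27=0 t=0,i=6
  ##.#.|.  b26=0 t=0,i=9
  ##..#|#  b25=1 t=0,i=2
  ##...|#  b24=1 t=2,i=8
  #.###|#  b23=1 t=3,i=2
  #.##.|.  b22=0 t=0,i=7
  #.#.#|.  b21=0 t=3,i=0
  #.#..|.  b20=0 t=0,i=10
  #..##|.  b19=0 t=0,i=3
  #..#.|#  b18=1 t=1,i=4
  #...#|.  b17=0 t=1,i=10
  #....|#  b16=1 t=0,i=12
  .####|.  b15=0 t=4,i=3
  .###.|#  b14=1 t=2,i=3
  .##.#|#  b13=1 t=0,i=5
  .##..|#  b12=1 t=0,i=1
  .#.##|.  b11=0 t=3,i=1
  .#.#.|#  b10=1 t=2,i=12
  .#..#|#  b9=1 t=1,i=6
  .#...|.  b8=0 t=0,i=11
  ..###|#  b7=1 t=2,i=2
  ..##.|.  b6=0 t=0,i=0
  ..#.#|#  b5=1 t=2,i=11
  ..#..|.  b4=0 t=1,i=5
  ...##|#  b3=1 t=0,i=16
  ...#.|#  b2=1 t=1,i=11
  ....#|#  b1=1 t=0,i=15
  .....|.  b0=0 t=0,i=13
  bits 11110011100001010111011010101110 = 4085610158

4085610158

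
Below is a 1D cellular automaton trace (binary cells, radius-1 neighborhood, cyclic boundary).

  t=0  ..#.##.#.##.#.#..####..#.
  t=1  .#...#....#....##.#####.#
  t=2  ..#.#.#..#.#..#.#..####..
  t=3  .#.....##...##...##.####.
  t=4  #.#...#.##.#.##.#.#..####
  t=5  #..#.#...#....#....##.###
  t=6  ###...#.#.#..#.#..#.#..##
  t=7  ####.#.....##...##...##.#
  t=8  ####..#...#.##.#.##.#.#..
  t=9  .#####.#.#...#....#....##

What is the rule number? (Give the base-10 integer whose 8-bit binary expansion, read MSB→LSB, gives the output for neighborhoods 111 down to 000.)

  ###|#  b7=1 t=0,i=18
  ##.|#  b6=1 t=0,i=5
  #.#|.  b5=0 t=0,i=3
  #..|#  b4=1 t=0,i=15
  .##|.  b3=0 t=0,i=4
  .#.|.  b2=0 t=0,i=2
  ..#|#  b1=1 t=0,i=1
  ...|.  b0=0 t=0,i=0
  bits 11010010 = 210

210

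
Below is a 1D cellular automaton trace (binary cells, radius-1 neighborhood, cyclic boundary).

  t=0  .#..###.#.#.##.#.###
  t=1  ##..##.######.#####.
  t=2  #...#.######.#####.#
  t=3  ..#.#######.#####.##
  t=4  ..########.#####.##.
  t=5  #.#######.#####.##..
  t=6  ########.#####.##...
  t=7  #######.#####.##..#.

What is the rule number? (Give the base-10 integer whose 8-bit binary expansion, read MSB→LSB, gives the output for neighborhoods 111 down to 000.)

173

  ###|#  b7=1 t=0,i=5
  ##.|.  b6=0 t=0,i=6
  #.#|#  b5=1 t=0,i=0
  #..|.  b4=0 t=0,i=2
  .##|#  b3=1 t=0,i=4
  .#.|#  b2=1 t=0,i=1
  ..#|.  b1=0 t=0,i=3
  ...|#  b0=1 t=2,i=2
  bits 10101101 = 173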